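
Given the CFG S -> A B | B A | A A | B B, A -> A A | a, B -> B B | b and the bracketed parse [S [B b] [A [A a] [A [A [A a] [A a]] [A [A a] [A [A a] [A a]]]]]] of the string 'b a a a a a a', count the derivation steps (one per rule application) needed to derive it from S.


Every bracketed nonterminal node [X ...] in the tree is produced by exactly one rule application.
Reading the tree off as a leftmost derivation:
  Step 1: S  =>  B A   (applied S -> B A)
  Step 2: B A  =>  b A   (applied B -> b)
  Step 3: b A  =>  b A A   (applied A -> A A)
  Step 4: b A A  =>  b a A   (applied A -> a)
  Step 5: b a A  =>  b a A A   (applied A -> A A)
  Step 6: b a A A  =>  b a A A A   (applied A -> A A)
  Step 7: b a A A A  =>  b a a A A   (applied A -> a)
  Step 8: b a a A A  =>  b a a a A   (applied A -> a)
  Step 9: b a a a A  =>  b a a a A A   (applied A -> A A)
  Step 10: b a a a A A  =>  b a a a a A   (applied A -> a)
  Step 11: b a a a a A  =>  b a a a a A A   (applied A -> A A)
  Step 12: b a a a a A A  =>  b a a a a a A   (applied A -> a)
  Step 13: b a a a a a A  =>  b a a a a a a   (applied A -> a)
Final yield: b a a a a a a
Total rewrite steps: 13

13


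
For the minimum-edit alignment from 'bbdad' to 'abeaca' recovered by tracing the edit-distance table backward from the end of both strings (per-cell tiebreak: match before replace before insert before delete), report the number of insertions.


Edit distance = 4. Backtracking from cell (5, 6) with preference match > replace > insert > delete,
then listing the resulting alignment 'bbdad' -> 'abeaca' left to right:
  Step 1: replace b->a
  Step 2: keep 'b'
  Step 3: replace d->e
  Step 4: keep 'a'
  Step 5: insert 'c' [insertion #1]
  Step 6: replace d->a
Total insertions: 1

1


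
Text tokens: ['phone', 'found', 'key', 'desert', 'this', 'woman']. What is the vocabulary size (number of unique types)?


Listing all tokens and tracking unique types:
  Token 1: 'phone' -> NEW (unique so far: 1)
  Token 2: 'found' -> NEW (unique so far: 2)
  Token 3: 'key' -> NEW (unique so far: 3)
  Token 4: 'desert' -> NEW (unique so far: 4)
  Token 5: 'this' -> NEW (unique so far: 5)
  Token 6: 'woman' -> NEW (unique so far: 6)
Unique types: ('desert', 'found', 'key', 'phone', 'this', 'woman')
Vocabulary size: 6

6


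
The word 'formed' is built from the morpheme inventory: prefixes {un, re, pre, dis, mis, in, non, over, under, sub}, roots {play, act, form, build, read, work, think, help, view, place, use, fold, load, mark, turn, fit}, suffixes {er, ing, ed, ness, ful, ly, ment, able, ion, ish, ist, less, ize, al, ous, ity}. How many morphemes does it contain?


Segmenting 'formed' against the inventory:
  'form' -> root (morpheme 1)
  'ed' -> suffix (morpheme 2)
Total morphemes: 2

2


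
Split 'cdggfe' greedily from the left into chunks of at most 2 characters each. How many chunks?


'cdggfe' has 6 characters.
Chunking with max size 2:
  Chunk 1: 'cd' (positions 0-1)
  Chunk 2: 'gg' (positions 2-3)
  Chunk 3: 'fe' (positions 4-5)
Total chunks: ceil(6 / 2) = 3

3


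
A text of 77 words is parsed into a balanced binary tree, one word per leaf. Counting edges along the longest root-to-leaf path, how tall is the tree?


In a balanced binary tree with n leaves the deepest leaf is ceil(log2(n)) edges below the root.
log2(77) = 6.2668
ceil(6.2668) = 7
height (edges) = 7

7


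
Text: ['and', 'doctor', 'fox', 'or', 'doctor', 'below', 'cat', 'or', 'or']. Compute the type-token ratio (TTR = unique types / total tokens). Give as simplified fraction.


Tokens: 9
Unique types: ('and', 'below', 'cat', 'doctor', 'fox', 'or') = 6
TTR = 6/9
Simplify: divide both by 3 -> 2/3
TTR = 2/3

2/3


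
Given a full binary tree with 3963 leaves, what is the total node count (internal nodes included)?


Leaf nodes (terminals): 3963
Internal nodes = n - 1 = 3963 - 1 = 3962
Total = leaves + internal = 3963 + 3962 = 7925

7925


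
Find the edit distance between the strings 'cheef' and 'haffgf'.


Building DP table for s1='cheef' (len 5) and s2='haffgf' (len 6):
       h  a  f  f  g  f
    0  1  2  3  4  5  6
  c 1  1  2  3  4  5  6
  h 2  1  2  3  4  5  6
  e 3  2  2  3  4  5  6
  e 4  3  3  3  4  5  6
  f 5  4  4  3  3  4  5
Edit distance = dp[5][6] = 5

5


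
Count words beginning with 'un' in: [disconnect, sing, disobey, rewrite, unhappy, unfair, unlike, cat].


Checking each word for prefix 'un':
  'disconnect' -> no (count: 0)
  'sing' -> no (count: 0)
  'disobey' -> no (count: 0)
  'rewrite' -> no (count: 0)
  'unhappy' -> YES, starts with 'un' (count: 1)
  'unfair' -> YES, starts with 'un' (count: 2)
  'unlike' -> YES, starts with 'un' (count: 3)
  'cat' -> no (count: 3)
Total with prefix 'un': 3

3


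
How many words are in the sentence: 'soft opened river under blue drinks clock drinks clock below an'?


Counting words by splitting on spaces:
  Word 1: 'soft'
  Word 2: 'opened'
  Word 3: 'river'
  Word 4: 'under'
  Word 5: 'blue'
  Word 6: 'drinks'
  Word 7: 'clock'
  Word 8: 'drinks'
  Word 9: 'clock'
  Word 10: 'below'
  Word 11: 'an'
Total words: 11

11


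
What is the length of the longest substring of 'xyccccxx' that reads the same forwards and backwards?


Scanning 'xyccccxx' for palindromic substrings.
Substring at positions 2-5: 'cccc'.
Check: reverse('cccc') = 'cccc' -> palindrome confirmed.
Neighbouring characters ('y' / 'x') break symmetry, so it cannot extend further.
No longer palindromic substring exists; longest length = 4

4


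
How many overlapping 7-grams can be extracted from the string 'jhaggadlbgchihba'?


String 'jhaggadlbgchihba' has length L = 16.
Number of overlapping n-grams = L - n + 1
Substituting: 16 - 7 + 1 = 10

10


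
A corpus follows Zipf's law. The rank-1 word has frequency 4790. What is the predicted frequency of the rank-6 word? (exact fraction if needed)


Zipf's law: freq(rank) = f1 / rank
f1 = 4790, rank = 6
freq = 4790 / 6
GCD(4790, 6) = 2
Simplified: 2395/3

2395/3


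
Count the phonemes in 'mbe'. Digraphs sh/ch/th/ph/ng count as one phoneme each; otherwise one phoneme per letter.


Parsing 'mbe' greedily, digraphs first:
  'm' -> consonant phoneme (phonemes so far: 1)
  'b' -> consonant phoneme (phonemes so far: 2)
  'e' -> vowel phoneme (phonemes so far: 3)
Total phonemes: 3

3


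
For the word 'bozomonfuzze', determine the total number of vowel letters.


Scanning each character of 'bozomonfuzze':
  Position 1: 'b' -> consonant (running count: 0)
  Position 2: 'o' -> vowel (running count: 1)
  Position 3: 'z' -> consonant (running count: 1)
  Position 4: 'o' -> vowel (running count: 2)
  Position 5: 'm' -> consonant (running count: 2)
  Position 6: 'o' -> vowel (running count: 3)
  Position 7: 'n' -> consonant (running count: 3)
  Position 8: 'f' -> consonant (running count: 3)
  Position 9: 'u' -> vowel (running count: 4)
  Position 10: 'z' -> consonant (running count: 4)
  Position 11: 'z' -> consonant (running count: 4)
  Position 12: 'e' -> vowel (running count: 5)
Total vowels: 5

5


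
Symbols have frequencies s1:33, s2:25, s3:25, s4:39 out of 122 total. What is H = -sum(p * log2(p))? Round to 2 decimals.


Computing entropy H = -sum(p_i * log2(p_i)):
  s1: p = 33/122 = 0.2705, -p*log2(p) = 0.5102
  s2: p = 25/122 = 0.2049, -p*log2(p) = 0.4686
  s3: p = 25/122 = 0.2049, -p*log2(p) = 0.4686
  s4: p = 39/122 = 0.3197, -p*log2(p) = 0.5260
H = sum of terms = 1.9734
Rounded to 2 decimals: 1.97

1.97


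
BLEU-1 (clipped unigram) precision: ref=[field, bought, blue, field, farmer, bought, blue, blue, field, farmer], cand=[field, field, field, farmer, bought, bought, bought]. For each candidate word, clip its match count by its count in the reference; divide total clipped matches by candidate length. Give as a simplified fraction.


Reference word counts: {'blue': 3, 'bought': 2, 'farmer': 2, 'field': 3}
Checking each candidate word (with clipping):
  'field' -> in reference (ref count 3, used 1/3) -> match (matches: 1)
  'field' -> in reference (ref count 3, used 2/3) -> match (matches: 2)
  'field' -> in reference (ref count 3, used 3/3) -> match (matches: 3)
  'farmer' -> in reference (ref count 2, used 1/2) -> match (matches: 4)
  'bought' -> in reference (ref count 2, used 1/2) -> match (matches: 5)
  'bought' -> in reference (ref count 2, used 2/2) -> match (matches: 6)
  'bought' -> ref count 2 already used up (2/2) -> clipped, no match (matches: 6)
Clipped matches: 6, Candidate length: 7
Precision = 6/7

6/7


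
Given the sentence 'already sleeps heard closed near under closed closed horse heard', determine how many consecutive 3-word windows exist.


Word trigrams from [10] words:
  Trigram 1: (already sleeps heard)
  Trigram 2: (sleeps heard closed)
  Trigram 3: (heard closed near)
  Trigram 4: (closed near under)
  Trigram 5: (near under closed)
  Trigram 6: (under closed closed)
  Trigram 7: (closed closed horse)
  Trigram 8: (closed horse heard)
Total word trigrams: 10 - 2 = 8

8


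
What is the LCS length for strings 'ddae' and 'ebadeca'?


DP table for LCS of 'ddae' and 'ebadeca':
       e  b  a  d  e  c  a
    0  0  0  0  0  0  0  0
  d 0  0  0  0  1  1  1  1
  d 0  0  0  0  1  1  1  1
  a 0  0  0  1  1  1  1  2
  e 0  1  1  1  1  2  2  2
LCS: 'da'
LCS length = 2

2


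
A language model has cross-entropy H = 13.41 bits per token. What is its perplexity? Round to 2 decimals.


Perplexity formula: PP = 2^H
H = 13.41
PP = 2^13.41
Decompose: 2^13.41 = 2^13 * 2^0.41
2^13 = 8192, 2^0.41 ~ 1.3286858
PP ~ 8192 * 1.3286858 = 10884.5940736
Rounded to 2 decimals: 10884.59

10884.59


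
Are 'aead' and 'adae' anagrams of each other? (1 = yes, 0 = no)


Sort characters of 'aead': 'aade'
Sort characters of 'adae': 'aade'
Sorted forms match -> they ARE anagrams
Result: 1

1


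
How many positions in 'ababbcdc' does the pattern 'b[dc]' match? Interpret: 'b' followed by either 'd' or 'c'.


Pattern: b[dc] means 'b' followed by either 'd' or 'c'.
Scanning 'ababbcdc' position-by-position:
  Pos 0: window 'ab' -> no
  Pos 1: window 'ba' -> no
  Pos 2: window 'ab' -> no
  Pos 3: window 'bb' -> no
  Pos 4: window 'bc' -> MATCH
  Pos 5: window 'cd' -> no
  Pos 6: window 'dc' -> no
  Pos 7: window 'c' -> no
Total matches: 1

1


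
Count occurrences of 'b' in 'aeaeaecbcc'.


Scanning 'aeaeaecbcc' for 'b':
  Position 7: 'b' -> MATCH (count: 1)
Total occurrences of 'b': 1

1


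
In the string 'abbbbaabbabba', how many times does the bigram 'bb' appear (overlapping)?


Scanning 'abbbbaabbabba' for bigram 'bb':
  Position 0: 'ab' -> no
  Position 1: 'bb' -> MATCH
  Position 2: 'bb' -> MATCH
  Position 3: 'bb' -> MATCH
  Position 4: 'ba' -> no
  Position 5: 'aa' -> no
  Position 6: 'ab' -> no
  Position 7: 'bb' -> MATCH
  Position 8: 'ba' -> no
  Position 9: 'ab' -> no
  Position 10: 'bb' -> MATCH
  Position 11: 'ba' -> no
Total matches: 5

5


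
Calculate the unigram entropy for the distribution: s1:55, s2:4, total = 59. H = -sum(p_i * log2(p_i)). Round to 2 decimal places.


Computing entropy H = -sum(p_i * log2(p_i)):
  s1: p = 55/59 = 0.9322, -p*log2(p) = 0.0944
  s2: p = 4/59 = 0.0678, -p*log2(p) = 0.2632
H = sum of terms = 0.3576
Rounded to 2 decimals: 0.36

0.36


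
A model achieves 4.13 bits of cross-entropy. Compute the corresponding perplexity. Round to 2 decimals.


Perplexity formula: PP = 2^H
H = 4.13
PP = 2^4.13
Decompose: 2^4.13 = 2^4 * 2^0.13
2^4 = 16, 2^0.13 ~ 1.0942937
PP ~ 16 * 1.0942937 = 17.5086992
Rounded to 2 decimals: 17.51

17.51


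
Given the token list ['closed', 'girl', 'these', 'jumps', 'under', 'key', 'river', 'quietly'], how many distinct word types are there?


Listing all tokens and tracking unique types:
  Token 1: 'closed' -> NEW (unique so far: 1)
  Token 2: 'girl' -> NEW (unique so far: 2)
  Token 3: 'these' -> NEW (unique so far: 3)
  Token 4: 'jumps' -> NEW (unique so far: 4)
  Token 5: 'under' -> NEW (unique so far: 5)
  Token 6: 'key' -> NEW (unique so far: 6)
  Token 7: 'river' -> NEW (unique so far: 7)
  Token 8: 'quietly' -> NEW (unique so far: 8)
Unique types: ('closed', 'girl', 'jumps', 'key', 'quietly', 'river', 'these', 'under')
Vocabulary size: 8

8


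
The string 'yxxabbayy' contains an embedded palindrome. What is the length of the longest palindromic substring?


Scanning 'yxxabbayy' for palindromic substrings.
Substring at positions 3-6: 'abba'.
Check: reverse('abba') = 'abba' -> palindrome confirmed.
Neighbouring characters ('x' / 'y') break symmetry, so it cannot extend further.
No longer palindromic substring exists; longest length = 4

4


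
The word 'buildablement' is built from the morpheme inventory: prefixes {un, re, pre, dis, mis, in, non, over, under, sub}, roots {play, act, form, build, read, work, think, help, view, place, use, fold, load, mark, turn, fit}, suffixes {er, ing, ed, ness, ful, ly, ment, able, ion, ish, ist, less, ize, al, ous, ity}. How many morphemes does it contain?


Segmenting 'buildablement' against the inventory:
  'build' -> root (morpheme 1)
  'able' -> suffix (morpheme 2)
  'ment' -> suffix (morpheme 3)
Total morphemes: 3

3


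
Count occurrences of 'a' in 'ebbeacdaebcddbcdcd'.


Scanning 'ebbeacdaebcddbcdcd' for 'a':
  Position 4: 'a' -> MATCH (count: 1)
  Position 7: 'a' -> MATCH (count: 2)
Total occurrences of 'a': 2

2


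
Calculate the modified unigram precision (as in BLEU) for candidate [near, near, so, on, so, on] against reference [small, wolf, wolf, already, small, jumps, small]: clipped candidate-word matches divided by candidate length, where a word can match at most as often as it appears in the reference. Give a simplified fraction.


Reference word counts: {'already': 1, 'jumps': 1, 'small': 3, 'wolf': 2}
Checking each candidate word (with clipping):
  'near' -> not in reference -> no match (matches: 0)
  'near' -> not in reference -> no match (matches: 0)
  'so' -> not in reference -> no match (matches: 0)
  'on' -> not in reference -> no match (matches: 0)
  'so' -> not in reference -> no match (matches: 0)
  'on' -> not in reference -> no match (matches: 0)
Clipped matches: 0, Candidate length: 6
Precision = 0/6 = 0

0


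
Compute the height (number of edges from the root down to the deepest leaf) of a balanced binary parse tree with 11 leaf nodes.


In a balanced binary tree with n leaves the deepest leaf is ceil(log2(n)) edges below the root.
log2(11) = 3.4594
ceil(3.4594) = 4
height (edges) = 4

4


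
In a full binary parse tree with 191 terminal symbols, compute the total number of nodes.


Leaf nodes (terminals): 191
Internal nodes = n - 1 = 191 - 1 = 190
Total = leaves + internal = 191 + 190 = 381

381


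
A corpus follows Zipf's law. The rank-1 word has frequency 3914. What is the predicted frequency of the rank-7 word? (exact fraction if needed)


Zipf's law: freq(rank) = f1 / rank
f1 = 3914, rank = 7
freq = 3914 / 7
GCD(3914, 7) = 1
Simplified: 3914/7

3914/7


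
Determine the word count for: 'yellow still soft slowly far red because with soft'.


Counting words by splitting on spaces:
  Word 1: 'yellow'
  Word 2: 'still'
  Word 3: 'soft'
  Word 4: 'slowly'
  Word 5: 'far'
  Word 6: 'red'
  Word 7: 'because'
  Word 8: 'with'
  Word 9: 'soft'
Total words: 9

9


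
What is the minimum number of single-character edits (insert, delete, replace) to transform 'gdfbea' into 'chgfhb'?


Building DP table for s1='gdfbea' (len 6) and s2='chgfhb' (len 6):
       c  h  g  f  h  b
    0  1  2  3  4  5  6
  g 1  1  2  2  3  4  5
  d 2  2  2  3  3  4  5
  f 3  3  3  3  3  4  5
  b 4  4  4  4  4  4  4
  e 5  5  5  5  5  5  5
  a 6  6  6  6  6  6  6
Edit distance = dp[6][6] = 6

6


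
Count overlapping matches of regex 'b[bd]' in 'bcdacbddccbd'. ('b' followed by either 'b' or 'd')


Pattern: b[bd] means 'b' followed by either 'b' or 'd'.
Scanning 'bcdacbddccbd' position-by-position:
  Pos 0: window 'bc' -> no
  Pos 1: window 'cd' -> no
  Pos 2: window 'da' -> no
  Pos 3: window 'ac' -> no
  Pos 4: window 'cb' -> no
  Pos 5: window 'bd' -> MATCH
  Pos 6: window 'dd' -> no
  Pos 7: window 'dc' -> no
  Pos 8: window 'cc' -> no
  Pos 9: window 'cb' -> no
  Pos 10: window 'bd' -> MATCH
  Pos 11: window 'd' -> no
Total matches: 2

2


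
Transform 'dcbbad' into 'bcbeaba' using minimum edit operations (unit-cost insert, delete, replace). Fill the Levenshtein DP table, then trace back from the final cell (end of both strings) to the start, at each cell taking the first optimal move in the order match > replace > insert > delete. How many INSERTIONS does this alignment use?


Edit distance = 4. Backtracking from cell (6, 7) with preference match > replace > insert > delete,
then listing the resulting alignment 'dcbbad' -> 'bcbeaba' left to right:
  Step 1: replace d->b
  Step 2: keep 'c'
  Step 3: keep 'b'
  Step 4: replace b->e
  Step 5: keep 'a'
  Step 6: insert 'b' [insertion #1]
  Step 7: replace d->a
Total insertions: 1

1


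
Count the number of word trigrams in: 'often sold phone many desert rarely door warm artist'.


Word trigrams from [9] words:
  Trigram 1: (often sold phone)
  Trigram 2: (sold phone many)
  Trigram 3: (phone many desert)
  Trigram 4: (many desert rarely)
  Trigram 5: (desert rarely door)
  Trigram 6: (rarely door warm)
  Trigram 7: (door warm artist)
Total word trigrams: 9 - 2 = 7

7


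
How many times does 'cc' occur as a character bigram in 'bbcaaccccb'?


Scanning 'bbcaaccccb' for bigram 'cc':
  Position 0: 'bb' -> no
  Position 1: 'bc' -> no
  Position 2: 'ca' -> no
  Position 3: 'aa' -> no
  Position 4: 'ac' -> no
  Position 5: 'cc' -> MATCH
  Position 6: 'cc' -> MATCH
  Position 7: 'cc' -> MATCH
  Position 8: 'cb' -> no
Total matches: 3

3


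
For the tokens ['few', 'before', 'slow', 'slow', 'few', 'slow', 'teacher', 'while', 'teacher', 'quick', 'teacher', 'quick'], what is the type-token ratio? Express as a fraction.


Tokens: 12
Unique types: ('before', 'few', 'quick', 'slow', 'teacher', 'while') = 6
TTR = 6/12
Simplify: divide both by 6 -> 1/2
TTR = 1/2

1/2


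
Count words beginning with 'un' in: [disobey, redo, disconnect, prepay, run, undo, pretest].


Checking each word for prefix 'un':
  'disobey' -> no (count: 0)
  'redo' -> no (count: 0)
  'disconnect' -> no (count: 0)
  'prepay' -> no (count: 0)
  'run' -> no (count: 0)
  'undo' -> YES, starts with 'un' (count: 1)
  'pretest' -> no (count: 1)
Total with prefix 'un': 1

1


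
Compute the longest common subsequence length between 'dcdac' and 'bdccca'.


DP table for LCS of 'dcdac' and 'bdccca':
       b  d  c  c  c  a
    0  0  0  0  0  0  0
  d 0  0  1  1  1  1  1
  c 0  0  1  2  2  2  2
  d 0  0  1  2  2  2  2
  a 0  0  1  2  2  2  3
  c 0  0  1  2  3  3  3
LCS: 'dca'
LCS length = 3

3


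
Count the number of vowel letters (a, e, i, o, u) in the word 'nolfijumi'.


Scanning each character of 'nolfijumi':
  Position 1: 'n' -> consonant (running count: 0)
  Position 2: 'o' -> vowel (running count: 1)
  Position 3: 'l' -> consonant (running count: 1)
  Position 4: 'f' -> consonant (running count: 1)
  Position 5: 'i' -> vowel (running count: 2)
  Position 6: 'j' -> consonant (running count: 2)
  Position 7: 'u' -> vowel (running count: 3)
  Position 8: 'm' -> consonant (running count: 3)
  Position 9: 'i' -> vowel (running count: 4)
Total vowels: 4

4


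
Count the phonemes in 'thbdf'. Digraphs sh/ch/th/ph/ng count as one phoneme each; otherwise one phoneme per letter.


Parsing 'thbdf' greedily, digraphs first:
  'th' -> digraph (1 consonant phoneme) (phonemes so far: 1)
  'b' -> consonant phoneme (phonemes so far: 2)
  'd' -> consonant phoneme (phonemes so far: 3)
  'f' -> consonant phoneme (phonemes so far: 4)
Total phonemes: 4

4


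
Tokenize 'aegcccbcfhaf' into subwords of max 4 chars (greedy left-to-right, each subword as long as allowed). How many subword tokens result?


'aegcccbcfhaf' has 12 characters.
Chunking with max size 4:
  Chunk 1: 'aegc' (positions 0-3)
  Chunk 2: 'ccbc' (positions 4-7)
  Chunk 3: 'fhaf' (positions 8-11)
Total chunks: ceil(12 / 4) = 3

3


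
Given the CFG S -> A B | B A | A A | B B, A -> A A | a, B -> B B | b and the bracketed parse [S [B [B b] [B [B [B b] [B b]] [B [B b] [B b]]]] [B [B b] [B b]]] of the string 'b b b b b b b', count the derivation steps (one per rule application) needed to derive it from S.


Every bracketed nonterminal node [X ...] in the tree is produced by exactly one rule application.
Reading the tree off as a leftmost derivation:
  Step 1: S  =>  B B   (applied S -> B B)
  Step 2: B B  =>  B B B   (applied B -> B B)
  Step 3: B B B  =>  b B B   (applied B -> b)
  Step 4: b B B  =>  b B B B   (applied B -> B B)
  Step 5: b B B B  =>  b B B B B   (applied B -> B B)
  Step 6: b B B B B  =>  b b B B B   (applied B -> b)
  Step 7: b b B B B  =>  b b b B B   (applied B -> b)
  Step 8: b b b B B  =>  b b b B B B   (applied B -> B B)
  Step 9: b b b B B B  =>  b b b b B B   (applied B -> b)
  Step 10: b b b b B B  =>  b b b b b B   (applied B -> b)
  Step 11: b b b b b B  =>  b b b b b B B   (applied B -> B B)
  Step 12: b b b b b B B  =>  b b b b b b B   (applied B -> b)
  Step 13: b b b b b b B  =>  b b b b b b b   (applied B -> b)
Final yield: b b b b b b b
Total rewrite steps: 13

13


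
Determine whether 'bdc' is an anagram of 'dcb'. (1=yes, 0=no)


Sort characters of 'bdc': 'bcd'
Sort characters of 'dcb': 'bcd'
Sorted forms match -> they ARE anagrams
Result: 1

1


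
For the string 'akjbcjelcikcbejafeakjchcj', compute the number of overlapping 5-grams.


String 'akjbcjelcikcbejafeakjchcj' has length L = 25.
Number of overlapping n-grams = L - n + 1
Substituting: 25 - 5 + 1 = 21

21


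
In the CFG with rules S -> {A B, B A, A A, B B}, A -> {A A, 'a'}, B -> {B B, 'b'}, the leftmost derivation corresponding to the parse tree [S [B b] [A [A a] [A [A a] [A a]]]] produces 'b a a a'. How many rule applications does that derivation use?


Every bracketed nonterminal node [X ...] in the tree is produced by exactly one rule application.
Reading the tree off as a leftmost derivation:
  Step 1: S  =>  B A   (applied S -> B A)
  Step 2: B A  =>  b A   (applied B -> b)
  Step 3: b A  =>  b A A   (applied A -> A A)
  Step 4: b A A  =>  b a A   (applied A -> a)
  Step 5: b a A  =>  b a A A   (applied A -> A A)
  Step 6: b a A A  =>  b a a A   (applied A -> a)
  Step 7: b a a A  =>  b a a a   (applied A -> a)
Final yield: b a a a
Total rewrite steps: 7

7


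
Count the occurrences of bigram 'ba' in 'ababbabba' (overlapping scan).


Scanning 'ababbabba' for bigram 'ba':
  Position 0: 'ab' -> no
  Position 1: 'ba' -> MATCH
  Position 2: 'ab' -> no
  Position 3: 'bb' -> no
  Position 4: 'ba' -> MATCH
  Position 5: 'ab' -> no
  Position 6: 'bb' -> no
  Position 7: 'ba' -> MATCH
Total matches: 3

3


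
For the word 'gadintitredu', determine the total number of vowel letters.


Scanning each character of 'gadintitredu':
  Position 1: 'g' -> consonant (running count: 0)
  Position 2: 'a' -> vowel (running count: 1)
  Position 3: 'd' -> consonant (running count: 1)
  Position 4: 'i' -> vowel (running count: 2)
  Position 5: 'n' -> consonant (running count: 2)
  Position 6: 't' -> consonant (running count: 2)
  Position 7: 'i' -> vowel (running count: 3)
  Position 8: 't' -> consonant (running count: 3)
  Position 9: 'r' -> consonant (running count: 3)
  Position 10: 'e' -> vowel (running count: 4)
  Position 11: 'd' -> consonant (running count: 4)
  Position 12: 'u' -> vowel (running count: 5)
Total vowels: 5

5


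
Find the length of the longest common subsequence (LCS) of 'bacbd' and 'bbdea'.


DP table for LCS of 'bacbd' and 'bbdea':
       b  b  d  e  a
    0  0  0  0  0  0
  b 0  1  1  1  1  1
  a 0  1  1  1  1  2
  c 0  1  1  1  1  2
  b 0  1  2  2  2  2
  d 0  1  2  3  3  3
LCS: 'bbd'
LCS length = 3

3


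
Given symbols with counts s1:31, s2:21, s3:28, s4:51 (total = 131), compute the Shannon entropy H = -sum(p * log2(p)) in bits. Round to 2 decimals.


Computing entropy H = -sum(p_i * log2(p_i)):
  s1: p = 31/131 = 0.2366, -p*log2(p) = 0.4920
  s2: p = 21/131 = 0.1603, -p*log2(p) = 0.4234
  s3: p = 28/131 = 0.2137, -p*log2(p) = 0.4758
  s4: p = 51/131 = 0.3893, -p*log2(p) = 0.5299
H = sum of terms = 1.9211
Rounded to 2 decimals: 1.92

1.92


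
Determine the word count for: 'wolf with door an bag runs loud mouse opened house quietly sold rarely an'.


Counting words by splitting on spaces:
  Word 1: 'wolf'
  Word 2: 'with'
  Word 3: 'door'
  Word 4: 'an'
  Word 5: 'bag'
  Word 6: 'runs'
  Word 7: 'loud'
  Word 8: 'mouse'
  Word 9: 'opened'
  Word 10: 'house'
  Word 11: 'quietly'
  Word 12: 'sold'
  Word 13: 'rarely'
  Word 14: 'an'
Total words: 14

14


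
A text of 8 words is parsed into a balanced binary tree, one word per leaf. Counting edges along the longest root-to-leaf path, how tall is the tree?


In a balanced binary tree with n leaves the deepest leaf is ceil(log2(n)) edges below the root.
log2(8) = 3.0000
ceil(3.0000) = 3
height (edges) = 3

3


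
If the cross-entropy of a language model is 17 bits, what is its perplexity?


Perplexity formula: PP = 2^H
H = 17
PP = 2^17
PP = 2^17 = 131072

131072


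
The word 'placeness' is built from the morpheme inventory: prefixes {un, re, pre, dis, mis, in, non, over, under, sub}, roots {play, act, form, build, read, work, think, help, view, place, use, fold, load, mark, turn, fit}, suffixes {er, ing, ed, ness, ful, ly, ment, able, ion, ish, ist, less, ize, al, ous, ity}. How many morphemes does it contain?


Segmenting 'placeness' against the inventory:
  'place' -> root (morpheme 1)
  'ness' -> suffix (morpheme 2)
Total morphemes: 2

2


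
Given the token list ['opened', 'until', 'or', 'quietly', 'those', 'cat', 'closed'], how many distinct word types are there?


Listing all tokens and tracking unique types:
  Token 1: 'opened' -> NEW (unique so far: 1)
  Token 2: 'until' -> NEW (unique so far: 2)
  Token 3: 'or' -> NEW (unique so far: 3)
  Token 4: 'quietly' -> NEW (unique so far: 4)
  Token 5: 'those' -> NEW (unique so far: 5)
  Token 6: 'cat' -> NEW (unique so far: 6)
  Token 7: 'closed' -> NEW (unique so far: 7)
Unique types: ('cat', 'closed', 'opened', 'or', 'quietly', 'those', 'until')
Vocabulary size: 7

7


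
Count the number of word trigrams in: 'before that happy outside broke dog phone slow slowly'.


Word trigrams from [9] words:
  Trigram 1: (before that happy)
  Trigram 2: (that happy outside)
  Trigram 3: (happy outside broke)
  Trigram 4: (outside broke dog)
  Trigram 5: (broke dog phone)
  Trigram 6: (dog phone slow)
  Trigram 7: (phone slow slowly)
Total word trigrams: 9 - 2 = 7

7


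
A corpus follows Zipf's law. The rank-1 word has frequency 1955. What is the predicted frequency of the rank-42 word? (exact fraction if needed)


Zipf's law: freq(rank) = f1 / rank
f1 = 1955, rank = 42
freq = 1955 / 42
GCD(1955, 42) = 1
Simplified: 1955/42

1955/42


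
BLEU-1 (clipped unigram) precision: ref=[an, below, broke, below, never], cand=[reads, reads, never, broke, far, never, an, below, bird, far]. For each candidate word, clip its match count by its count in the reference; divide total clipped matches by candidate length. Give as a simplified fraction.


Reference word counts: {'an': 1, 'below': 2, 'broke': 1, 'never': 1}
Checking each candidate word (with clipping):
  'reads' -> not in reference -> no match (matches: 0)
  'reads' -> not in reference -> no match (matches: 0)
  'never' -> in reference (ref count 1, used 1/1) -> match (matches: 1)
  'broke' -> in reference (ref count 1, used 1/1) -> match (matches: 2)
  'far' -> not in reference -> no match (matches: 2)
  'never' -> ref count 1 already used up (1/1) -> clipped, no match (matches: 2)
  'an' -> in reference (ref count 1, used 1/1) -> match (matches: 3)
  'below' -> in reference (ref count 2, used 1/2) -> match (matches: 4)
  'bird' -> not in reference -> no match (matches: 4)
  'far' -> not in reference -> no match (matches: 4)
Clipped matches: 4, Candidate length: 10
Precision = 4/10 = 2/5

2/5


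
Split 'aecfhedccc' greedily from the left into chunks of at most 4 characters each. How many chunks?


'aecfhedccc' has 10 characters.
Chunking with max size 4:
  Chunk 1: 'aecf' (positions 0-3)
  Chunk 2: 'hedc' (positions 4-7)
  Chunk 3: 'cc' (positions 8-9)
Total chunks: ceil(10 / 4) = 3

3


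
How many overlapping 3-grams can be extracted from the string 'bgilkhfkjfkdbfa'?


String 'bgilkhfkjfkdbfa' has length L = 15.
Number of overlapping n-grams = L - n + 1
Substituting: 15 - 3 + 1 = 13

13


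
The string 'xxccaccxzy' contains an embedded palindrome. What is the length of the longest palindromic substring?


Scanning 'xxccaccxzy' for palindromic substrings.
Substring at positions 1-7: 'xccaccx'.
Check: reverse('xccaccx') = 'xccaccx' -> palindrome confirmed.
Neighbouring characters ('x' / 'z') break symmetry, so it cannot extend further.
No longer palindromic substring exists; longest length = 7

7


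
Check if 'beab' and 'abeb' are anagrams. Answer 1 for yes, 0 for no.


Sort characters of 'beab': 'abbe'
Sort characters of 'abeb': 'abbe'
Sorted forms match -> they ARE anagrams
Result: 1

1


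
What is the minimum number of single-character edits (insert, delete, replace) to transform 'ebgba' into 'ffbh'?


Building DP table for s1='ebgba' (len 5) and s2='ffbh' (len 4):
       f  f  b  h
    0  1  2  3  4
  e 1  1  2  3  4
  b 2  2  2  2  3
  g 3  3  3  3  3
  b 4  4  4  3  4
  a 5  5  5  4  4
Edit distance = dp[5][4] = 4

4


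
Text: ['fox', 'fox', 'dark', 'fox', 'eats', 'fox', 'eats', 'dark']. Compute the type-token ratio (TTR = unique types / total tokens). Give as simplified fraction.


Tokens: 8
Unique types: ('dark', 'eats', 'fox') = 3
TTR = 3/8
Already in lowest terms.

3/8


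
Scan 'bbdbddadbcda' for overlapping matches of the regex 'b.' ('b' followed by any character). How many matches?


Pattern: b. means 'b' followed by any character.
Scanning 'bbdbddadbcda' position-by-position:
  Pos 0: window 'bb' -> MATCH
  Pos 1: window 'bd' -> MATCH
  Pos 2: window 'db' -> no
  Pos 3: window 'bd' -> MATCH
  Pos 4: window 'dd' -> no
  Pos 5: window 'da' -> no
  Pos 6: window 'ad' -> no
  Pos 7: window 'db' -> no
  Pos 8: window 'bc' -> MATCH
  Pos 9: window 'cd' -> no
  Pos 10: window 'da' -> no
  Pos 11: window 'a' -> no
Total matches: 4

4


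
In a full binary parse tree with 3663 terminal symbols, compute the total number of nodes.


Leaf nodes (terminals): 3663
Internal nodes = n - 1 = 3663 - 1 = 3662
Total = leaves + internal = 3663 + 3662 = 7325

7325


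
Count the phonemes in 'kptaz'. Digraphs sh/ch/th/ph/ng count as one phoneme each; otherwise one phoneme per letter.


Parsing 'kptaz' greedily, digraphs first:
  'k' -> consonant phoneme (phonemes so far: 1)
  'p' -> consonant phoneme (phonemes so far: 2)
  't' -> consonant phoneme (phonemes so far: 3)
  'a' -> vowel phoneme (phonemes so far: 4)
  'z' -> consonant phoneme (phonemes so far: 5)
Total phonemes: 5

5


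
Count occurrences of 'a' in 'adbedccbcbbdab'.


Scanning 'adbedccbcbbdab' for 'a':
  Position 0: 'a' -> MATCH (count: 1)
  Position 12: 'a' -> MATCH (count: 2)
Total occurrences of 'a': 2

2


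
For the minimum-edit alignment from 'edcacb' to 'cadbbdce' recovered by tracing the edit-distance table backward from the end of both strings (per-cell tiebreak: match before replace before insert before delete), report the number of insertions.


Edit distance = 6. Backtracking from cell (6, 8) with preference match > replace > insert > delete,
then listing the resulting alignment 'edcacb' -> 'cadbbdce' left to right:
  Step 1: insert 'c' [insertion #1]
  Step 2: replace e->a
  Step 3: keep 'd'
  Step 4: insert 'b' [insertion #2]
  Step 5: replace c->b
  Step 6: replace a->d
  Step 7: keep 'c'
  Step 8: replace b->e
Total insertions: 2

2


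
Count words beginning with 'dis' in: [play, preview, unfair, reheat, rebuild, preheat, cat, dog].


Checking each word for prefix 'dis':
  'play' -> no (count: 0)
  'preview' -> no (count: 0)
  'unfair' -> no (count: 0)
  'reheat' -> no (count: 0)
  'rebuild' -> no (count: 0)
  'preheat' -> no (count: 0)
  'cat' -> no (count: 0)
  'dog' -> no (count: 0)
Total with prefix 'dis': 0

0


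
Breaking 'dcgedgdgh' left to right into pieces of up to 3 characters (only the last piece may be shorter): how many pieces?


'dcgedgdgh' has 9 characters.
Chunking with max size 3:
  Chunk 1: 'dcg' (positions 0-2)
  Chunk 2: 'edg' (positions 3-5)
  Chunk 3: 'dgh' (positions 6-8)
Total chunks: ceil(9 / 3) = 3

3


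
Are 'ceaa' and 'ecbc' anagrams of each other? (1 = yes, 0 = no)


Sort characters of 'ceaa': 'aace'
Sort characters of 'ecbc': 'bcce'
Sorted forms differ -> they are NOT anagrams
Result: 0

0


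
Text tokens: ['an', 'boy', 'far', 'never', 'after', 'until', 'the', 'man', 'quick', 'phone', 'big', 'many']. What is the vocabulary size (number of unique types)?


Listing all tokens and tracking unique types:
  Token 1: 'an' -> NEW (unique so far: 1)
  Token 2: 'boy' -> NEW (unique so far: 2)
  Token 3: 'far' -> NEW (unique so far: 3)
  Token 4: 'never' -> NEW (unique so far: 4)
  Token 5: 'after' -> NEW (unique so far: 5)
  Token 6: 'until' -> NEW (unique so far: 6)
  Token 7: 'the' -> NEW (unique so far: 7)
  Token 8: 'man' -> NEW (unique so far: 8)
  Token 9: 'quick' -> NEW (unique so far: 9)
  Token 10: 'phone' -> NEW (unique so far: 10)
  Token 11: 'big' -> NEW (unique so far: 11)
  Token 12: 'many' -> NEW (unique so far: 12)
Unique types: ('after', 'an', 'big', 'boy', 'far', 'man', 'many', 'never', 'phone', 'quick', 'the', 'until')
Vocabulary size: 12

12


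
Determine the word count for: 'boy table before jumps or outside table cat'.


Counting words by splitting on spaces:
  Word 1: 'boy'
  Word 2: 'table'
  Word 3: 'before'
  Word 4: 'jumps'
  Word 5: 'or'
  Word 6: 'outside'
  Word 7: 'table'
  Word 8: 'cat'
Total words: 8

8


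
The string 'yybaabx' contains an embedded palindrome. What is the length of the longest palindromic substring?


Scanning 'yybaabx' for palindromic substrings.
Substring at positions 2-5: 'baab'.
Check: reverse('baab') = 'baab' -> palindrome confirmed.
Neighbouring characters ('y' / 'x') break symmetry, so it cannot extend further.
No longer palindromic substring exists; longest length = 4

4


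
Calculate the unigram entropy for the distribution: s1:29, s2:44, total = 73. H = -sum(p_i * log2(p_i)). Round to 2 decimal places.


Computing entropy H = -sum(p_i * log2(p_i)):
  s1: p = 29/73 = 0.3973, -p*log2(p) = 0.5291
  s2: p = 44/73 = 0.6027, -p*log2(p) = 0.4402
H = sum of terms = 0.9693
Rounded to 2 decimals: 0.97

0.97


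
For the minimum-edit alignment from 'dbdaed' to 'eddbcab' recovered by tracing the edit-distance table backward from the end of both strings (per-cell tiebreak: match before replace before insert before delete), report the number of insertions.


Edit distance = 5. Backtracking from cell (6, 7) with preference match > replace > insert > delete,
then listing the resulting alignment 'dbdaed' -> 'eddbcab' left to right:
  Step 1: insert 'e' [insertion #1]
  Step 2: insert 'd' [insertion #2]
  Step 3: keep 'd'
  Step 4: keep 'b'
  Step 5: replace d->c
  Step 6: keep 'a'
  Step 7: delete 'e'
  Step 8: replace d->b
Total insertions: 2

2


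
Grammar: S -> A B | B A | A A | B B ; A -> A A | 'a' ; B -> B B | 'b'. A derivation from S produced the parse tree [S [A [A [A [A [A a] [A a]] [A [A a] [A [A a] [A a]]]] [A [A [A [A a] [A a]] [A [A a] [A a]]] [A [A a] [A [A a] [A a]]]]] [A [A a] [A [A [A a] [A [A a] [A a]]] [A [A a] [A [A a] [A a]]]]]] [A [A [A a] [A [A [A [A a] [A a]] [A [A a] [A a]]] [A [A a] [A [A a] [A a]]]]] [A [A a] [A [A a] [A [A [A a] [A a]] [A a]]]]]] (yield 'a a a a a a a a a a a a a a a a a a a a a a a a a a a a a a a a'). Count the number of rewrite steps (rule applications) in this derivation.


Every bracketed nonterminal node [X ...] in the tree is produced by exactly one rule application.
Reading the tree off as a leftmost derivation:
  Step 1: S  =>  A A   (applied S -> A A)
  Step 2: A A  =>  A A A   (applied A -> A A)
  Step 3: A A A  =>  A A A A   (applied A -> A A)
  Step 4: A A A A  =>  A A A A A   (applied A -> A A)
  Step 5: A A A A A  =>  A A A A A A   (applied A -> A A)
  Step 6: A A A A A A  =>  a A A A A A   (applied A -> a)
  Step 7: a A A A A A  =>  a a A A A A   (applied A -> a)
  Step 8: a a A A A A  =>  a a A A A A A   (applied A -> A A)
  Step 9: a a A A A A A  =>  a a a A A A A   (applied A -> a)
  Step 10: a a a A A A A  =>  a a a A A A A A   (applied A -> A A)
  Step 11: a a a A A A A A  =>  a a a a A A A A   (applied A -> a)
  Step 12: a a a a A A A A  =>  a a a a a A A A   (applied A -> a)
  Step 13: a a a a a A A A  =>  a a a a a A A A A   (applied A -> A A)
  Step 14: a a a a a A A A A  =>  a a a a a A A A A A   (applied A -> A A)
  Step 15: a a a a a A A A A A  =>  a a a a a A A A A A A   (applied A -> A A)
  Step 16: a a a a a A A A A A A  =>  a a a a a a A A A A A   (applied A -> a)
  Step 17: a a a a a a A A A A A  =>  a a a a a a a A A A A   (applied A -> a)
  Step 18: a a a a a a a A A A A  =>  a a a a a a a A A A A A   (applied A -> A A)
  Step 19: a a a a a a a A A A A A  =>  a a a a a a a a A A A A   (applied A -> a)
  Step 20: a a a a a a a a A A A A  =>  a a a a a a a a a A A A   (applied A -> a)
  Step 21: a a a a a a a a a A A A  =>  a a a a a a a a a A A A A   (applied A -> A A)
  Step 22: a a a a a a a a a A A A A  =>  a a a a a a a a a a A A A   (applied A -> a)
  Step 23: a a a a a a a a a a A A A  =>  a a a a a a a a a a A A A A   (applied A -> A A)
  Step 24: a a a a a a a a a a A A A A  =>  a a a a a a a a a a a A A A   (applied A -> a)
  Step 25: a a a a a a a a a a a A A A  =>  a a a a a a a a a a a a A A   (applied A -> a)
  Step 26: a a a a a a a a a a a a A A  =>  a a a a a a a a a a a a A A A   (applied A -> A A)
  Step 27: a a a a a a a a a a a a A A A  =>  a a a a a a a a a a a a a A A   (applied A -> a)
  Step 28: a a a a a a a a a a a a a A A  =>  a a a a a a a a a a a a a A A A   (applied A -> A A)
  Step 29: a a a a a a a a a a a a a A A A  =>  a a a a a a a a a a a a a A A A A   (applied A -> A A)
  Step 30: a a a a a a a a a a a a a A A A A  =>  a a a a a a a a a a a a a a A A A   (applied A -> a)
  Step 31: a a a a a a a a a a a a a a A A A  =>  a a a a a a a a a a a a a a A A A A   (applied A -> A A)
  Step 32: a a a a a a a a a a a a a a A A A A  =>  a a a a a a a a a a a a a a a A A A   (applied A -> a)
  Step 33: a a a a a a a a a a a a a a a A A A  =>  a a a a a a a a a a a a a a a a A A   (applied A -> a)
  Step 34: a a a a a a a a a a a a a a a a A A  =>  a a a a a a a a a a a a a a a a A A A   (applied A -> A A)
  Step 35: a a a a a a a a a a a a a a a a A A A  =>  a a a a a a a a a a a a a a a a a A A   (applied A -> a)
  Step 36: a a a a a a a a a a a a a a a a a A A  =>  a a a a a a a a a a a a a a a a a A A A   (applied A -> A A)
  Step 37: a a a a a a a a a a a a a a a a a A A A  =>  a a a a a a a a a a a a a a a a a a A A   (applied A -> a)
  Step 38: a a a a a a a a a a a a a a a a a a A A  =>  a a a a a a a a a a a a a a a a a a a A   (applied A -> a)
  Step 39: a a a a a a a a a a a a a a a a a a a A  =>  a a a a a a a a a a a a a a a a a a a A A   (applied A -> A A)
  Step 40: a a a a a a a a a a a a a a a a a a a A A  =>  a a a a a a a a a a a a a a a a a a a A A A   (applied A -> A A)
  Step 41: a a a a a a a a a a a a a a a a a a a A A A  =>  a a a a a a a a a a a a a a a a a a a a A A   (applied A -> a)
  Step 42: a a a a a a a a a a a a a a a a a a a a A A  =>  a a a a a a a a a a a a a a a a a a a a A A A   (applied A -> A A)
  Step 43: a a a a a a a a a a a a a a a a a a a a A A A  =>  a a a a a a a a a a a a a a a a a a a a A A A A   (applied A -> A A)
  Step 44: a a a a a a a a a a a a a a a a a a a a A A A A  =>  a a a a a a a a a a a a a a a a a a a a A A A A A   (applied A -> A A)
  Step 45: a a a a a a a a a a a a a a a a a a a a A A A A A  =>  a a a a a a a a a a a a a a a a a a a a a A A A A   (applied A -> a)
  Step 46: a a a a a a a a a a a a a a a a a a a a a A A A A  =>  a a a a a a a a a a a a a a a a a a a a a a A A A   (applied A -> a)
  Step 47: a a a a a a a a a a a a a a a a a a a a a a A A A  =>  a a a a a a a a a a a a a a a a a a a a a a A A A A   (applied A -> A A)
  Step 48: a a a a a a a a a a a a a a a a a a a a a a A A A A  =>  a a a a a a a a a a a a a a a a a a a a a a a A A A   (applied A -> a)
  Step 49: a a a a a a a a a a a a a a a a a a a a a a a A A A  =>  a a a a a a a a a a a a a a a a a a a a a a a a A A   (applied A -> a)
  Step 50: a a a a a a a a a a a a a a a a a a a a a a a a A A  =>  a a a a a a a a a a a a a a a a a a a a a a a a A A A   (applied A -> A A)
  Step 51: a a a a a a a a a a a a a a a a a a a a a a a a A A A  =>  a a a a a a a a a a a a a a a a a a a a a a a a a A A   (applied A -> a)
  Step 52: a a a a a a a a a a a a a a a a a a a a a a a a a A A  =>  a a a a a a a a a a a a a a a a a a a a a a a a a A A A   (applied A -> A A)
  Step 53: a a a a a a a a a a a a a a a a a a a a a a a a a A A A  =>  a a a a a a a a a a a a a a a a a a a a a a a a a a A A   (applied A -> a)
  Step 54: a a a a a a a a a a a a a a a a a a a a a a a a a a A A  =>  a a a a a a a a a a a a a a a a a a a a a a a a a a a A   (applied A -> a)
  Step 55: a a a a a a a a a a a a a a a a a a a a a a a a a a a A  =>  a a a a a a a a a a a a a a a a a a a a a a a a a a a A A   (applied A -> A A)
  Step 56: a a a a a a a a a a a a a a a a a a a a a a a a a a a A A  =>  a a a a a a a a a a a a a a a a a a a a a a a a a a a a A   (applied A -> a)
  Step 57: a a a a a a a a a a a a a a a a a a a a a a a a a a a a A  =>  a a a a a a a a a a a a a a a a a a a a a a a a a a a a A A   (applied A -> A A)
  Step 58: a a a a a a a a a a a a a a a a a a a a a a a a a a a a A A  =>  a a a a a a a a a a a a a a a a a a a a a a a a a a a a a A   (applied A -> a)
  Step 59: a a a a a a a a a a a a a a a a a a a a a a a a a a a a a A  =>  a a a a a a a a a a a a a a a a a a a a a a a a a a a a a A A   (applied A -> A A)
  Step 60: a a a a a a a a a a a a a a a a a a a a a a a a a a a a a A A  =>  a a a a a a a a a a a a a a a a a a a a a a a a a a a a a A A A   (applied A -> A A)
  Step 61: a a a a a a a a a a a a a a a a a a a a a a a a a a a a a A A A  =>  a a a a a a a a a a a a a a a a a a a a a a a a a a a a a a A A   (applied A -> a)
  Step 62: a a a a a a a a a a a a a a a a a a a a a a a a a a a a a a A A  =>  a a a a a a a a a a a a a a a a a a a a a a a a a a a a a a a A   (applied A -> a)
  Step 63: a a a a a a a a a a a a a a a a a a a a a a a a a a a a a a a A  =>  a a a a a a a a a a a a a a a a a a a a a a a a a a a a a a a a   (applied A -> a)
Final yield: a a a a a a a a a a a a a a a a a a a a a a a a a a a a a a a a
Total rewrite steps: 63

63
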